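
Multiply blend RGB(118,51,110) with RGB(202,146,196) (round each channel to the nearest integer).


Multiply: C = A×B/255, rounded to nearest integer
R: 118×202/255 = 23836/255 ≈ 93.475 → 93
G: 51×146/255 = 7446/255 ≈ 29.200 → 29
B: 110×196/255 = 21560/255 ≈ 84.549 → 85
= RGB(93, 29, 85)


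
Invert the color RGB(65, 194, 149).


Invert: (255-R, 255-G, 255-B)
R: 255-65 = 190
G: 255-194 = 61
B: 255-149 = 106
= RGB(190, 61, 106)


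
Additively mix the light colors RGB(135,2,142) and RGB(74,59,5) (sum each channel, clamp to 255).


Additive: each channel = min(255, C₁+C₂)
R: 135+74 = 209 → 209
G: 2+59 = 61 → 61
B: 142+5 = 147 → 147
= RGB(209, 61, 147)


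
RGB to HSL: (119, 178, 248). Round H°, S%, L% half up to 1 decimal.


Normalize: R'=119/255≈0.4667, G'=178/255≈0.6980, B'=248/255≈0.9725
Max=248/255, Min=119/255, Δ=Max-Min=129/255
L = (Max+Min)/2 = (248+119)/510 = 367/510 = 0.71960… → L = 72.0%
L > 0.5 → S = Δ/(2-Max-Min) = 129/(510-248-119) = 129/143 = 0.90209… → S = 90.2%
(the 1/255 factors cancel in S and H, so raw channel differences can be used)
Max is B' → H = 60 × ((R-G)/Δ + 4) = 60 × ((119-178)/129 + 4)
  -59/129 + 4 = -0.4573… + 4 = 3.5426…
  H = 60 × 3.5426… = 212.558…° → H = 212.6°
= HSL(212.6°, 90.2%, 72.0%)


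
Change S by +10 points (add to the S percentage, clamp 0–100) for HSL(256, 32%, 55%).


Original S = 32%
Adjustment = +10 percentage points
New S = 32 + (10) = 42
Clamp to [0, 100] → 42
= HSL(256°, 42%, 55%)


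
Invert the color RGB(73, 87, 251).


Invert: (255-R, 255-G, 255-B)
R: 255-73 = 182
G: 255-87 = 168
B: 255-251 = 4
= RGB(182, 168, 4)


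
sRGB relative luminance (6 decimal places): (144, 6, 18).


Linearize each channel (sRGB transfer function): c = v/255; c_lin = c/12.92 if c ≤ 0.04045, else ((c+0.055)/1.055)^2.4
  R: 144/255 ≈ 0.564706 > 0.04045 → ((0.564706+0.055)/1.055)^2.4 ≈ 0.278894
  G: 6/255 ≈ 0.023529 ≤ 0.04045 → 0.023529/12.92 ≈ 0.001821
  B: 18/255 ≈ 0.070588 > 0.04045 → ((0.070588+0.055)/1.055)^2.4 ≈ 0.006049
R_lin = 0.278894, G_lin = 0.001821, B_lin = 0.006049
L = 0.2126×R + 0.7152×G + 0.0722×B
L = 0.2126×0.278894 + 0.7152×0.001821 + 0.0722×0.006049
L ≈ 0.061032


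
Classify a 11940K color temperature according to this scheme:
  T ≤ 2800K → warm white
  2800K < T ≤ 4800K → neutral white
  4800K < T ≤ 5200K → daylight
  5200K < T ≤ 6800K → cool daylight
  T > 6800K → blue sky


Temperature: 11940K
11940K > 6800K → blue sky
Classification: blue sky


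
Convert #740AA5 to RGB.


74 → 116 (R)
0A → 10 (G)
A5 → 165 (B)
= RGB(116, 10, 165)


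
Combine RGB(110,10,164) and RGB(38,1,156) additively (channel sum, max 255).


Additive: each channel = min(255, C₁+C₂)
R: 110+38 = 148 → 148
G: 10+1 = 11 → 11
B: 164+156 = 320 → 255
= RGB(148, 11, 255)


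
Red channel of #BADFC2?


Color: #BADFC2
R = BA = 186
G = DF = 223
B = C2 = 194
Red = 186


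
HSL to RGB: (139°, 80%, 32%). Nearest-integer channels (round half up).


H=139°, S=0.80, L=0.32
C = (1-|2L-1|)×S = (1-|-0.36|)×0.80 = 0.512
H' = H/60 = 139/60 ≈ 2.3167; X = C×(1-|H' mod 2 - 1|) ≈ 0.1621
m = L - C/2 = 0.32 - 0.256 = 0.064
Sector ⌊H'⌋ = 2 → (R',G',B') = (0.0, 0.512, ≈0.1621)
RGB = ((R'+m)×255, (G'+m)×255, (B'+m)×255) = (16.32, 146.88, 57.664)
Round half up → RGB(16, 147, 58)


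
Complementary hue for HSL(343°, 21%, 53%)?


Complement = opposite side of color wheel = hue + 180°
H' = (343 + 180) mod 360 = 163°
S and L unchanged.
= HSL(163°, 21%, 53%)


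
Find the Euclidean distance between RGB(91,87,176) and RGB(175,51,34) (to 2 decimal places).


d = √[(R₁-R₂)² + (G₁-G₂)² + (B₁-B₂)²]
d = √[(91-175)² + (87-51)² + (176-34)²]
d = √[7056 + 1296 + 20164]
d = √28516
d ≈ 168.87


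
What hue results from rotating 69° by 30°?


New hue = (H + rotation) mod 360
New hue = (69 + 30) mod 360
= 99 mod 360
= 99°


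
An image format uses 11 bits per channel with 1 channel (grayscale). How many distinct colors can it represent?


Total bits = 11 bits/channel × 1 channels = 11 bits
Distinct colors = 2^11
= 2,048 colors


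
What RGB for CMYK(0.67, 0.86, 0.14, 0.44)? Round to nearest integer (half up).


R = 255 × (1-C) × (1-K) = 255 × 0.33 × 0.56 = 47.124 → 47
G = 255 × (1-M) × (1-K) = 255 × 0.14 × 0.56 = 19.992 → 20
B = 255 × (1-Y) × (1-K) = 255 × 0.86 × 0.56 = 122.808 → 123
= RGB(47, 20, 123)


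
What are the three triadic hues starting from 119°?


Triadic: equally spaced at 120° intervals
H1 = 119°
H2 = (119 + 120) mod 360 = 239°
H3 = (119 + 240) mod 360 = 359°
Triadic = 119°, 239°, 359°


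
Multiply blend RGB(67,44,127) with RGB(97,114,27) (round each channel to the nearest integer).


Multiply: C = A×B/255, rounded to nearest integer
R: 67×97/255 = 6499/255 ≈ 25.486 → 25
G: 44×114/255 = 5016/255 ≈ 19.671 → 20
B: 127×27/255 = 3429/255 ≈ 13.447 → 13
= RGB(25, 20, 13)


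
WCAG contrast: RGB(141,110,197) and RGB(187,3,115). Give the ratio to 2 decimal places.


Linearize each sRGB channel c=v/255: c/12.92 if c ≤ 0.04045 else ((c+0.055)/1.055)^2.4
L = 0.2126×R_lin + 0.7152×G_lin + 0.0722×B_lin
Color 1 (141,110,197):
  R=141: 141/255≈0.5529 > 0.04045 → ((0.5529+0.055)/1.055)^2.4 ≈ 0.26636
  G=110: 110/255≈0.4314 > 0.04045 → ((0.4314+0.055)/1.055)^2.4 ≈ 0.15593
  B=197: 197/255≈0.7725 > 0.04045 → ((0.7725+0.055)/1.055)^2.4 ≈ 0.55834
  L1 = 0.2126×0.26636 + 0.7152×0.15593 + 0.0722×0.55834 ≈ 0.20846
Color 2 (187,3,115):
  R=187: 187/255≈0.7333 > 0.04045 → ((0.7333+0.055)/1.055)^2.4 ≈ 0.49693
  G=3: 3/255≈0.0118 ≤ 0.04045 → 0.0118/12.92 ≈ 0.00091
  B=115: 115/255≈0.4510 > 0.04045 → ((0.4510+0.055)/1.055)^2.4 ≈ 0.17144
  L2 = 0.2126×0.49693 + 0.7152×0.00091 + 0.0722×0.17144 ≈ 0.11868
Lighter = 0.20846, Darker = 0.11868
Ratio = (L_lighter + 0.05) / (L_darker + 0.05)
Ratio = (0.20846 + 0.05) / (0.11868 + 0.05) = 0.25846 / 0.16868 ≈ 1.5323
Ratio ≈ 1.53:1


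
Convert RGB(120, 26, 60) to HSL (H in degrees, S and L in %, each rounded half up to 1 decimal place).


Normalize: R'=120/255≈0.4706, G'=26/255≈0.1020, B'=60/255≈0.2353
Max=120/255, Min=26/255, Δ=Max-Min=94/255
L = (Max+Min)/2 = (120+26)/510 = 146/510 = 0.28627… → L = 28.6%
L ≤ 0.5 → S = Δ/(Max+Min) = 94/(120+26) = 94/146 = 0.64383… → S = 64.4%
(the 1/255 factors cancel in S and H, so raw channel differences can be used)
Max is R' → H = 60 × (((G-B)/Δ) mod 6) = 60 × (((26-60)/94) mod 6)
  (-34)/94 = -0.3617…; negative, so add 6 → 5.6382…
  H = 60 × 5.6382… = 338.297…° → H = 338.3°
= HSL(338.3°, 64.4%, 28.6%)


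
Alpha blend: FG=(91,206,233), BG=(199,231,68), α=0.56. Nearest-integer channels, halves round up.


C = α×F + (1-α)×B, with 1-α = 0.44
R: 0.56×91 + 0.44×199 = 50.96 + 87.56 = 138.52 → 139
G: 0.56×206 + 0.44×231 = 115.36 + 101.64 = 217.00 → 217
B: 0.56×233 + 0.44×68 = 130.48 + 29.92 = 160.40 → 160
= RGB(139, 217, 160)


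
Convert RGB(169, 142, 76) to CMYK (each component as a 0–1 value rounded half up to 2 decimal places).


R'=169/255≈0.6627, G'=142/255≈0.5569, B'=76/255≈0.2980
K = 1 - max(R',G',B') = 1 - 169/255 = 86/255 = 0.33725… → 0.34
(1-R'-K)/(1-K) simplifies to (max-R)/max with max = 169:
C = (169-169)/169 = 0/169 = 0 → 0.00
M = (169-142)/169 = 27/169 = 0.15976… → 0.16
Y = (169-76)/169 = 93/169 = 0.55029… → 0.55
= CMYK(0.00, 0.16, 0.55, 0.34)


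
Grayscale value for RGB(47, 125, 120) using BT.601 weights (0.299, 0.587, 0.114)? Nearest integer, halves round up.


Gray = 0.299×R + 0.587×G + 0.114×B
Gray = 0.299×47 + 0.587×125 + 0.114×120
Gray = 14.053 + 73.375 + 13.680
Gray = 101.108 → round half up → 101
Gray = 101


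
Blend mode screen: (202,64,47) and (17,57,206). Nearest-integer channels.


Screen: C = 255 - (255-A)×(255-B)/255, rounded to nearest integer
R: 255 - (255-202)×(255-17)/255 = 255 - 12614/255 ≈ 255 - 49.467 = 205.533 → 206
G: 255 - (255-64)×(255-57)/255 = 255 - 37818/255 ≈ 255 - 148.306 = 106.694 → 107
B: 255 - (255-47)×(255-206)/255 = 255 - 10192/255 ≈ 255 - 39.969 = 215.031 → 215
= RGB(206, 107, 215)


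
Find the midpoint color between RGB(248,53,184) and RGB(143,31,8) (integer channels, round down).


Midpoint: each channel = ⌊(C₁+C₂)/2⌋
R: ⌊(248+143)/2⌋ = 195
G: ⌊(53+31)/2⌋ = 42
B: ⌊(184+8)/2⌋ = 96
= RGB(195, 42, 96)


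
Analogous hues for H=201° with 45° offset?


Base hue: 201°
Left analog: (201 - 45) mod 360 = 156°
Right analog: (201 + 45) mod 360 = 246°
Analogous hues = 156° and 246°


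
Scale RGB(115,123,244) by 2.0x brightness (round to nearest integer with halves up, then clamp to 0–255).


Multiply each channel by 2.0, round half up, clamp to [0, 255]
R: 115×2.0 = 230
G: 123×2.0 = 246
B: 244×2.0 = 488 → clamp → 255
= RGB(230, 246, 255)


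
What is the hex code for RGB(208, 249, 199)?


R = 208 → D0 (hex)
G = 249 → F9 (hex)
B = 199 → C7 (hex)
Hex = #D0F9C7


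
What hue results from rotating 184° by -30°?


New hue = (H + rotation) mod 360
New hue = (184 -30) mod 360
= 154 mod 360
= 154°


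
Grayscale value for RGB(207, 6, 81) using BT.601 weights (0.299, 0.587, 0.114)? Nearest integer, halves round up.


Gray = 0.299×R + 0.587×G + 0.114×B
Gray = 0.299×207 + 0.587×6 + 0.114×81
Gray = 61.893 + 3.522 + 9.234
Gray = 74.649 → round half up → 75
Gray = 75


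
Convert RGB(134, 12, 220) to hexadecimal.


R = 134 → 86 (hex)
G = 12 → 0C (hex)
B = 220 → DC (hex)
Hex = #860CDC


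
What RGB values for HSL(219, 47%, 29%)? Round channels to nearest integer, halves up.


H=219°, S=0.47, L=0.29
C = (1-|2L-1|)×S = (1-|-0.42|)×0.47 = 0.2726
H' = H/60 = 219/60 ≈ 3.6500; X = C×(1-|H' mod 2 - 1|) = 0.09541
m = L - C/2 = 0.29 - 0.1363 = 0.1537
Sector ⌊H'⌋ = 3 → (R',G',B') = (0.0, 0.09541, 0.2726)
RGB = ((R'+m)×255, (G'+m)×255, (B'+m)×255) = (39.1935, 63.52305, 108.7065)
Round half up → RGB(39, 64, 109)


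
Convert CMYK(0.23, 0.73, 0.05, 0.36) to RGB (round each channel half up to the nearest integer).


R = 255 × (1-C) × (1-K) = 255 × 0.77 × 0.64 = 125.664 → 126
G = 255 × (1-M) × (1-K) = 255 × 0.27 × 0.64 = 44.064 → 44
B = 255 × (1-Y) × (1-K) = 255 × 0.95 × 0.64 = 155.04 → 155
= RGB(126, 44, 155)


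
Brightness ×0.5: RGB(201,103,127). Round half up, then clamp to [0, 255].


Multiply each channel by 0.5, round half up, clamp to [0, 255]
R: 201×0.5 = 100.5 → round → 101
G: 103×0.5 = 51.5 → round → 52
B: 127×0.5 = 63.5 → round → 64
= RGB(101, 52, 64)


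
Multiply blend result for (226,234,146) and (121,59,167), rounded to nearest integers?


Multiply: C = A×B/255, rounded to nearest integer
R: 226×121/255 = 27346/255 ≈ 107.239 → 107
G: 234×59/255 = 13806/255 ≈ 54.141 → 54
B: 146×167/255 = 24382/255 ≈ 95.616 → 96
= RGB(107, 54, 96)


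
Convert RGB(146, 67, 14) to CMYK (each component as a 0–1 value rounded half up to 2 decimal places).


R'=146/255≈0.5725, G'=67/255≈0.2627, B'=14/255≈0.0549
K = 1 - max(R',G',B') = 1 - 146/255 = 109/255 = 0.42745… → 0.43
(1-R'-K)/(1-K) simplifies to (max-R)/max with max = 146:
C = (146-146)/146 = 0/146 = 0 → 0.00
M = (146-67)/146 = 79/146 = 0.54109… → 0.54
Y = (146-14)/146 = 132/146 = 0.90410… → 0.90
= CMYK(0.00, 0.54, 0.90, 0.43)


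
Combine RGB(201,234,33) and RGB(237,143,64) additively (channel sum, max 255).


Additive: each channel = min(255, C₁+C₂)
R: 201+237 = 438 → 255
G: 234+143 = 377 → 255
B: 33+64 = 97 → 97
= RGB(255, 255, 97)


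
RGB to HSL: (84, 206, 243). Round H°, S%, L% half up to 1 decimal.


Normalize: R'=84/255≈0.3294, G'=206/255≈0.8078, B'=243/255≈0.9529
Max=243/255, Min=84/255, Δ=Max-Min=159/255
L = (Max+Min)/2 = (243+84)/510 = 327/510 = 0.64117… → L = 64.1%
L > 0.5 → S = Δ/(2-Max-Min) = 159/(510-243-84) = 159/183 = 0.86885… → S = 86.9%
(the 1/255 factors cancel in S and H, so raw channel differences can be used)
Max is B' → H = 60 × ((R-G)/Δ + 4) = 60 × ((84-206)/159 + 4)
  -122/159 + 4 = -0.7672… + 4 = 3.2327…
  H = 60 × 3.2327… = 193.962…° → H = 194.0°
= HSL(194.0°, 86.9%, 64.1%)


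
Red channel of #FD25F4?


Color: #FD25F4
R = FD = 253
G = 25 = 37
B = F4 = 244
Red = 253


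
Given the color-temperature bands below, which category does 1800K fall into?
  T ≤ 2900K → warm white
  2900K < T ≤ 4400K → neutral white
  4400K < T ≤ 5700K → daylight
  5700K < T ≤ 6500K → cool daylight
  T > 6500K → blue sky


Temperature: 1800K
1800K ≤ 2900K → warm white
Classification: warm white


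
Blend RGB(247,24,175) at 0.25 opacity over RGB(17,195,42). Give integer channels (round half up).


C = α×F + (1-α)×B, with 1-α = 0.75
R: 0.25×247 + 0.75×17 = 61.75 + 12.75 = 74.50 → 75
G: 0.25×24 + 0.75×195 = 6.00 + 146.25 = 152.25 → 152
B: 0.25×175 + 0.75×42 = 43.75 + 31.50 = 75.25 → 75
= RGB(75, 152, 75)


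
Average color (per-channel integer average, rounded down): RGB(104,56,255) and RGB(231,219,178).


Midpoint: each channel = ⌊(C₁+C₂)/2⌋
R: ⌊(104+231)/2⌋ = 167
G: ⌊(56+219)/2⌋ = 137
B: ⌊(255+178)/2⌋ = 216
= RGB(167, 137, 216)


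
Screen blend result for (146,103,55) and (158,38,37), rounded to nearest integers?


Screen: C = 255 - (255-A)×(255-B)/255, rounded to nearest integer
R: 255 - (255-146)×(255-158)/255 = 255 - 10573/255 ≈ 255 - 41.463 = 213.537 → 214
G: 255 - (255-103)×(255-38)/255 = 255 - 32984/255 ≈ 255 - 129.349 = 125.651 → 126
B: 255 - (255-55)×(255-37)/255 = 255 - 43600/255 ≈ 255 - 170.980 = 84.020 → 84
= RGB(214, 126, 84)


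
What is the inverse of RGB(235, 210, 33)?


Invert: (255-R, 255-G, 255-B)
R: 255-235 = 20
G: 255-210 = 45
B: 255-33 = 222
= RGB(20, 45, 222)


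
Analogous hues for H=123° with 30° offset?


Base hue: 123°
Left analog: (123 - 30) mod 360 = 93°
Right analog: (123 + 30) mod 360 = 153°
Analogous hues = 93° and 153°


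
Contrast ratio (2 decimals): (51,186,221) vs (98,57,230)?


Linearize each sRGB channel c=v/255: c/12.92 if c ≤ 0.04045 else ((c+0.055)/1.055)^2.4
L = 0.2126×R_lin + 0.7152×G_lin + 0.0722×B_lin
Color 1 (51,186,221):
  R=51: 51/255≈0.2000 > 0.04045 → ((0.2000+0.055)/1.055)^2.4 ≈ 0.03310
  G=186: 186/255≈0.7294 > 0.04045 → ((0.7294+0.055)/1.055)^2.4 ≈ 0.49102
  B=221: 221/255≈0.8667 > 0.04045 → ((0.8667+0.055)/1.055)^2.4 ≈ 0.72306
  L1 = 0.2126×0.03310 + 0.7152×0.49102 + 0.0722×0.72306 ≈ 0.41042
Color 2 (98,57,230):
  R=98: 98/255≈0.3843 > 0.04045 → ((0.3843+0.055)/1.055)^2.4 ≈ 0.12214
  G=57: 57/255≈0.2235 > 0.04045 → ((0.2235+0.055)/1.055)^2.4 ≈ 0.04092
  B=230: 230/255≈0.9020 > 0.04045 → ((0.9020+0.055)/1.055)^2.4 ≈ 0.79130
  L2 = 0.2126×0.12214 + 0.7152×0.04092 + 0.0722×0.79130 ≈ 0.11236
Lighter = 0.41042, Darker = 0.11236
Ratio = (L_lighter + 0.05) / (L_darker + 0.05)
Ratio = (0.41042 + 0.05) / (0.11236 + 0.05) = 0.46042 / 0.16236 ≈ 2.8358
Ratio ≈ 2.84:1


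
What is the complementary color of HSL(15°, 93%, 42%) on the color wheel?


Complement = opposite side of color wheel = hue + 180°
H' = (15 + 180) mod 360 = 195°
S and L unchanged.
= HSL(195°, 93%, 42%)


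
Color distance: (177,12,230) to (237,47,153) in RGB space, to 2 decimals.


d = √[(R₁-R₂)² + (G₁-G₂)² + (B₁-B₂)²]
d = √[(177-237)² + (12-47)² + (230-153)²]
d = √[3600 + 1225 + 5929]
d = √10754
d ≈ 103.70


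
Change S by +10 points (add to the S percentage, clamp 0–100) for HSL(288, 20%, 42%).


Original S = 20%
Adjustment = +10 percentage points
New S = 20 + (10) = 30
Clamp to [0, 100] → 30
= HSL(288°, 30%, 42%)


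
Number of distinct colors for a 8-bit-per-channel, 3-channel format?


Total bits = 8 bits/channel × 3 channels = 24 bits
Distinct colors = 2^24
= 16,777,216 colors


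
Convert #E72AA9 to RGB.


E7 → 231 (R)
2A → 42 (G)
A9 → 169 (B)
= RGB(231, 42, 169)


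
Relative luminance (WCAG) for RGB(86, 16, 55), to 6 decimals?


Linearize each channel (sRGB transfer function): c = v/255; c_lin = c/12.92 if c ≤ 0.04045, else ((c+0.055)/1.055)^2.4
  R: 86/255 ≈ 0.337255 > 0.04045 → ((0.337255+0.055)/1.055)^2.4 ≈ 0.093059
  G: 16/255 ≈ 0.062745 > 0.04045 → ((0.062745+0.055)/1.055)^2.4 ≈ 0.005182
  B: 55/255 ≈ 0.215686 > 0.04045 → ((0.215686+0.055)/1.055)^2.4 ≈ 0.038204
R_lin = 0.093059, G_lin = 0.005182, B_lin = 0.038204
L = 0.2126×R + 0.7152×G + 0.0722×B
L = 0.2126×0.093059 + 0.7152×0.005182 + 0.0722×0.038204
L ≈ 0.026249


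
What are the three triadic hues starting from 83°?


Triadic: equally spaced at 120° intervals
H1 = 83°
H2 = (83 + 120) mod 360 = 203°
H3 = (83 + 240) mod 360 = 323°
Triadic = 83°, 203°, 323°


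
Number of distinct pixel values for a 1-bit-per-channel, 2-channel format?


Total bits = 1 bits/channel × 2 channels = 2 bits
Distinct pixel values = 2^2
= 4 pixel values


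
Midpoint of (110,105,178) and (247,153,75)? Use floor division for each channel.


Midpoint: each channel = ⌊(C₁+C₂)/2⌋
R: ⌊(110+247)/2⌋ = 178
G: ⌊(105+153)/2⌋ = 129
B: ⌊(178+75)/2⌋ = 126
= RGB(178, 129, 126)


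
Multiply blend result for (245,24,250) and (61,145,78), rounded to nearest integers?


Multiply: C = A×B/255, rounded to nearest integer
R: 245×61/255 = 14945/255 ≈ 58.608 → 59
G: 24×145/255 = 3480/255 ≈ 13.647 → 14
B: 250×78/255 = 19500/255 ≈ 76.471 → 76
= RGB(59, 14, 76)


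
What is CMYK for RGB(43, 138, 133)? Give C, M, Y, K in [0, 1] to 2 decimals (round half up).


R'=43/255≈0.1686, G'=138/255≈0.5412, B'=133/255≈0.5216
K = 1 - max(R',G',B') = 1 - 138/255 = 117/255 = 0.45882… → 0.46
(1-R'-K)/(1-K) simplifies to (max-R)/max with max = 138:
C = (138-43)/138 = 95/138 = 0.68840… → 0.69
M = (138-138)/138 = 0/138 = 0 → 0.00
Y = (138-133)/138 = 5/138 = 0.03623… → 0.04
= CMYK(0.69, 0.00, 0.04, 0.46)


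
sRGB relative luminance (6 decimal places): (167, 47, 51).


Linearize each channel (sRGB transfer function): c = v/255; c_lin = c/12.92 if c ≤ 0.04045, else ((c+0.055)/1.055)^2.4
  R: 167/255 ≈ 0.654902 > 0.04045 → ((0.654902+0.055)/1.055)^2.4 ≈ 0.386429
  G: 47/255 ≈ 0.184314 > 0.04045 → ((0.184314+0.055)/1.055)^2.4 ≈ 0.028426
  B: 51/255 ≈ 0.200000 > 0.04045 → ((0.200000+0.055)/1.055)^2.4 ≈ 0.033105
R_lin = 0.386429, G_lin = 0.028426, B_lin = 0.033105
L = 0.2126×R + 0.7152×G + 0.0722×B
L = 0.2126×0.386429 + 0.7152×0.028426 + 0.0722×0.033105
L ≈ 0.104875


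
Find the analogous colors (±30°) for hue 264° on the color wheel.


Base hue: 264°
Left analog: (264 - 30) mod 360 = 234°
Right analog: (264 + 30) mod 360 = 294°
Analogous hues = 234° and 294°


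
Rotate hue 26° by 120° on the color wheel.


New hue = (H + rotation) mod 360
New hue = (26 + 120) mod 360
= 146 mod 360
= 146°


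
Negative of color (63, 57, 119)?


Invert: (255-R, 255-G, 255-B)
R: 255-63 = 192
G: 255-57 = 198
B: 255-119 = 136
= RGB(192, 198, 136)


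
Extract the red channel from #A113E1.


Color: #A113E1
R = A1 = 161
G = 13 = 19
B = E1 = 225
Red = 161


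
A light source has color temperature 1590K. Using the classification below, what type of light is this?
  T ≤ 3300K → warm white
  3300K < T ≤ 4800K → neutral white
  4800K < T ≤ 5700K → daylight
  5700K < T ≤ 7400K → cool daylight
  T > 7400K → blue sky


Temperature: 1590K
1590K ≤ 3300K → warm white
Classification: warm white


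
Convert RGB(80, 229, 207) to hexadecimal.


R = 80 → 50 (hex)
G = 229 → E5 (hex)
B = 207 → CF (hex)
Hex = #50E5CF


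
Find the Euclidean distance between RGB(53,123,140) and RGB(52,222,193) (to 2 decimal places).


d = √[(R₁-R₂)² + (G₁-G₂)² + (B₁-B₂)²]
d = √[(53-52)² + (123-222)² + (140-193)²]
d = √[1 + 9801 + 2809]
d = √12611
d ≈ 112.30


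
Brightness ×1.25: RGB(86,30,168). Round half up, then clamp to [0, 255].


Multiply each channel by 1.25, round half up, clamp to [0, 255]
R: 86×1.25 = 107.5 → round → 108
G: 30×1.25 = 37.5 → round → 38
B: 168×1.25 = 210
= RGB(108, 38, 210)


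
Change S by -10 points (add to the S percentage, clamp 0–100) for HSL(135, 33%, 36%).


Original S = 33%
Adjustment = -10 percentage points
New S = 33 + (-10) = 23
Clamp to [0, 100] → 23
= HSL(135°, 23%, 36%)


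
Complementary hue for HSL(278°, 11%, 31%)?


Complement = opposite side of color wheel = hue + 180°
H' = (278 + 180) mod 360 = 98°
S and L unchanged.
= HSL(98°, 11%, 31%)


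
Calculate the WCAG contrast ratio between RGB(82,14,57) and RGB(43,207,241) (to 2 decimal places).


Linearize each sRGB channel c=v/255: c/12.92 if c ≤ 0.04045 else ((c+0.055)/1.055)^2.4
L = 0.2126×R_lin + 0.7152×G_lin + 0.0722×B_lin
Color 1 (82,14,57):
  R=82: 82/255≈0.3216 > 0.04045 → ((0.3216+0.055)/1.055)^2.4 ≈ 0.08438
  G=14: 14/255≈0.0549 > 0.04045 → ((0.0549+0.055)/1.055)^2.4 ≈ 0.00439
  B=57: 57/255≈0.2235 > 0.04045 → ((0.2235+0.055)/1.055)^2.4 ≈ 0.04092
  L1 = 0.2126×0.08438 + 0.7152×0.00439 + 0.0722×0.04092 ≈ 0.02403
Color 2 (43,207,241):
  R=43: 43/255≈0.1686 > 0.04045 → ((0.1686+0.055)/1.055)^2.4 ≈ 0.02416
  G=207: 207/255≈0.8118 > 0.04045 → ((0.8118+0.055)/1.055)^2.4 ≈ 0.62396
  B=241: 241/255≈0.9451 > 0.04045 → ((0.9451+0.055)/1.055)^2.4 ≈ 0.87962
  L2 = 0.2126×0.02416 + 0.7152×0.62396 + 0.0722×0.87962 ≈ 0.51490
Lighter = 0.51490, Darker = 0.02403
Ratio = (L_lighter + 0.05) / (L_darker + 0.05)
Ratio = (0.51490 + 0.05) / (0.02403 + 0.05) = 0.56490 / 0.07403 ≈ 7.6304
Ratio ≈ 7.63:1


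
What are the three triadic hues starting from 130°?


Triadic: equally spaced at 120° intervals
H1 = 130°
H2 = (130 + 120) mod 360 = 250°
H3 = (130 + 240) mod 360 = 10°
Triadic = 130°, 250°, 10°


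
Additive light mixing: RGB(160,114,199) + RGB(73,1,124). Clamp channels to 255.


Additive: each channel = min(255, C₁+C₂)
R: 160+73 = 233 → 233
G: 114+1 = 115 → 115
B: 199+124 = 323 → 255
= RGB(233, 115, 255)


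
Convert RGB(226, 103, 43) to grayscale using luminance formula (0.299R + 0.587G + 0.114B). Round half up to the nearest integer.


Gray = 0.299×R + 0.587×G + 0.114×B
Gray = 0.299×226 + 0.587×103 + 0.114×43
Gray = 67.574 + 60.461 + 4.902
Gray = 132.937 → round half up → 133
Gray = 133


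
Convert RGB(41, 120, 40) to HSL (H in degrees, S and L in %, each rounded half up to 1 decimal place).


Normalize: R'=41/255≈0.1608, G'=120/255≈0.4706, B'=40/255≈0.1569
Max=120/255, Min=40/255, Δ=Max-Min=80/255
L = (Max+Min)/2 = (120+40)/510 = 160/510 = 0.31372… → L = 31.4%
L ≤ 0.5 → S = Δ/(Max+Min) = 80/(120+40) = 80/160 = 0.5 → S = 50.0%
(the 1/255 factors cancel in S and H, so raw channel differences can be used)
Max is G' → H = 60 × ((B-R)/Δ + 2) = 60 × ((40-41)/80 + 2)
  -1/80 + 2 = -0.0125 + 2 = 1.9875
  H = 60 × 1.9875 = 119.25° → H = 119.3°
= HSL(119.3°, 50.0%, 31.4%)


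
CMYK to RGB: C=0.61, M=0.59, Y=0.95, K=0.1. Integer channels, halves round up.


R = 255 × (1-C) × (1-K) = 255 × 0.39 × 0.90 = 89.505 → 90
G = 255 × (1-M) × (1-K) = 255 × 0.41 × 0.90 = 94.095 → 94
B = 255 × (1-Y) × (1-K) = 255 × 0.05 × 0.90 = 11.475 → 11
= RGB(90, 94, 11)


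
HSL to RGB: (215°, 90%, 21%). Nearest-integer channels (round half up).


H=215°, S=0.90, L=0.21
C = (1-|2L-1|)×S = (1-|-0.58|)×0.90 = 0.378
H' = H/60 = 215/60 ≈ 3.5833; X = C×(1-|H' mod 2 - 1|) = 0.1575
m = L - C/2 = 0.21 - 0.189 = 0.021
Sector ⌊H'⌋ = 3 → (R',G',B') = (0.0, 0.1575, 0.378)
RGB = ((R'+m)×255, (G'+m)×255, (B'+m)×255) = (5.355, 45.5175, 101.745)
Round half up → RGB(5, 46, 102)


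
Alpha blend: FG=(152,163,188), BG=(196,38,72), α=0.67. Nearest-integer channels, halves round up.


C = α×F + (1-α)×B, with 1-α = 0.33
R: 0.67×152 + 0.33×196 = 101.84 + 64.68 = 166.52 → 167
G: 0.67×163 + 0.33×38 = 109.21 + 12.54 = 121.75 → 122
B: 0.67×188 + 0.33×72 = 125.96 + 23.76 = 149.72 → 150
= RGB(167, 122, 150)


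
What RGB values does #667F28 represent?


66 → 102 (R)
7F → 127 (G)
28 → 40 (B)
= RGB(102, 127, 40)


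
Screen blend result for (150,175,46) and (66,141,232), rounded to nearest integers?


Screen: C = 255 - (255-A)×(255-B)/255, rounded to nearest integer
R: 255 - (255-150)×(255-66)/255 = 255 - 19845/255 ≈ 255 - 77.824 = 177.176 → 177
G: 255 - (255-175)×(255-141)/255 = 255 - 9120/255 ≈ 255 - 35.765 = 219.235 → 219
B: 255 - (255-46)×(255-232)/255 = 255 - 4807/255 ≈ 255 - 18.851 = 236.149 → 236
= RGB(177, 219, 236)


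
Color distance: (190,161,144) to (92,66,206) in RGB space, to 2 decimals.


d = √[(R₁-R₂)² + (G₁-G₂)² + (B₁-B₂)²]
d = √[(190-92)² + (161-66)² + (144-206)²]
d = √[9604 + 9025 + 3844]
d = √22473
d ≈ 149.91


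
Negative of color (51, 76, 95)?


Invert: (255-R, 255-G, 255-B)
R: 255-51 = 204
G: 255-76 = 179
B: 255-95 = 160
= RGB(204, 179, 160)


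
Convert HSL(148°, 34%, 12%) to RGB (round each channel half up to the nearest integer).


H=148°, S=0.34, L=0.12
C = (1-|2L-1|)×S = (1-|-0.76|)×0.34 = 0.0816
H' = H/60 = 148/60 ≈ 2.4667; X = C×(1-|H' mod 2 - 1|) = 0.03808
m = L - C/2 = 0.12 - 0.0408 = 0.0792
Sector ⌊H'⌋ = 2 → (R',G',B') = (0.0, 0.0816, 0.03808)
RGB = ((R'+m)×255, (G'+m)×255, (B'+m)×255) = (20.196, 41.004, 29.9064)
Round half up → RGB(20, 41, 30)


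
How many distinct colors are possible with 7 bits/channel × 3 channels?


Total bits = 7 bits/channel × 3 channels = 21 bits
Distinct colors = 2^21
= 2,097,152 colors


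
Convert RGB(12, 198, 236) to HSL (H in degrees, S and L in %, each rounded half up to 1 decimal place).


Normalize: R'=12/255≈0.0471, G'=198/255≈0.7765, B'=236/255≈0.9255
Max=236/255, Min=12/255, Δ=Max-Min=224/255
L = (Max+Min)/2 = (236+12)/510 = 248/510 = 0.48627… → L = 48.6%
L ≤ 0.5 → S = Δ/(Max+Min) = 224/(236+12) = 224/248 = 0.90322… → S = 90.3%
(the 1/255 factors cancel in S and H, so raw channel differences can be used)
Max is B' → H = 60 × ((R-G)/Δ + 4) = 60 × ((12-198)/224 + 4)
  -186/224 + 4 = -0.8303… + 4 = 3.1696…
  H = 60 × 3.1696… = 190.178…° → H = 190.2°
= HSL(190.2°, 90.3%, 48.6%)


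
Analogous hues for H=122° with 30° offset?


Base hue: 122°
Left analog: (122 - 30) mod 360 = 92°
Right analog: (122 + 30) mod 360 = 152°
Analogous hues = 92° and 152°


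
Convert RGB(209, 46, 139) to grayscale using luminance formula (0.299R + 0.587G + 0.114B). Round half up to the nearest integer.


Gray = 0.299×R + 0.587×G + 0.114×B
Gray = 0.299×209 + 0.587×46 + 0.114×139
Gray = 62.491 + 27.002 + 15.846
Gray = 105.339 → round half up → 105
Gray = 105


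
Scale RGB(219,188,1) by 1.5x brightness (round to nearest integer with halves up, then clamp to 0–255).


Multiply each channel by 1.5, round half up, clamp to [0, 255]
R: 219×1.5 = 328.5 → round → 329 → clamp → 255
G: 188×1.5 = 282 → clamp → 255
B: 1×1.5 = 1.5 → round → 2
= RGB(255, 255, 2)


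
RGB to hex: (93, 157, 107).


R = 93 → 5D (hex)
G = 157 → 9D (hex)
B = 107 → 6B (hex)
Hex = #5D9D6B


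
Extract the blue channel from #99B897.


Color: #99B897
R = 99 = 153
G = B8 = 184
B = 97 = 151
Blue = 151


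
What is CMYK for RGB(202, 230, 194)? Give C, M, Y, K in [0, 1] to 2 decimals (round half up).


R'=202/255≈0.7922, G'=230/255≈0.9020, B'=194/255≈0.7608
K = 1 - max(R',G',B') = 1 - 230/255 = 25/255 = 0.09803… → 0.10
(1-R'-K)/(1-K) simplifies to (max-R)/max with max = 230:
C = (230-202)/230 = 28/230 = 0.12173… → 0.12
M = (230-230)/230 = 0/230 = 0 → 0.00
Y = (230-194)/230 = 36/230 = 0.15652… → 0.16
= CMYK(0.12, 0.00, 0.16, 0.10)


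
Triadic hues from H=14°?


Triadic: equally spaced at 120° intervals
H1 = 14°
H2 = (14 + 120) mod 360 = 134°
H3 = (14 + 240) mod 360 = 254°
Triadic = 14°, 134°, 254°


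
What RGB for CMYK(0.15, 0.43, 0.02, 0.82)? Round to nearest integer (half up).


R = 255 × (1-C) × (1-K) = 255 × 0.85 × 0.18 = 39.015 → 39
G = 255 × (1-M) × (1-K) = 255 × 0.57 × 0.18 = 26.163 → 26
B = 255 × (1-Y) × (1-K) = 255 × 0.98 × 0.18 = 44.982 → 45
= RGB(39, 26, 45)


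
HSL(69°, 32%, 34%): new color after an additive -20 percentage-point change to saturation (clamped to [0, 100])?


Original S = 32%
Adjustment = -20 percentage points
New S = 32 + (-20) = 12
Clamp to [0, 100] → 12
= HSL(69°, 12%, 34%)


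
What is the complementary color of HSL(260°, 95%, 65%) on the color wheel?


Complement = opposite side of color wheel = hue + 180°
H' = (260 + 180) mod 360 = 80°
S and L unchanged.
= HSL(80°, 95%, 65%)


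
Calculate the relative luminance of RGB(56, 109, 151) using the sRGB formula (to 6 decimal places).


Linearize each channel (sRGB transfer function): c = v/255; c_lin = c/12.92 if c ≤ 0.04045, else ((c+0.055)/1.055)^2.4
  R: 56/255 ≈ 0.219608 > 0.04045 → ((0.219608+0.055)/1.055)^2.4 ≈ 0.039546
  G: 109/255 ≈ 0.427451 > 0.04045 → ((0.427451+0.055)/1.055)^2.4 ≈ 0.152926
  B: 151/255 ≈ 0.592157 > 0.04045 → ((0.592157+0.055)/1.055)^2.4 ≈ 0.309469
R_lin = 0.039546, G_lin = 0.152926, B_lin = 0.309469
L = 0.2126×R + 0.7152×G + 0.0722×B
L = 0.2126×0.039546 + 0.7152×0.152926 + 0.0722×0.309469
L ≈ 0.140124


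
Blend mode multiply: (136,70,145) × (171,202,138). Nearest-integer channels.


Multiply: C = A×B/255, rounded to nearest integer
R: 136×171/255 = 23256/255 ≈ 91.200 → 91
G: 70×202/255 = 14140/255 ≈ 55.451 → 55
B: 145×138/255 = 20010/255 ≈ 78.471 → 78
= RGB(91, 55, 78)


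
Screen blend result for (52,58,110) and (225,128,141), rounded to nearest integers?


Screen: C = 255 - (255-A)×(255-B)/255, rounded to nearest integer
R: 255 - (255-52)×(255-225)/255 = 255 - 6090/255 ≈ 255 - 23.882 = 231.118 → 231
G: 255 - (255-58)×(255-128)/255 = 255 - 25019/255 ≈ 255 - 98.114 = 156.886 → 157
B: 255 - (255-110)×(255-141)/255 = 255 - 16530/255 ≈ 255 - 64.824 = 190.176 → 190
= RGB(231, 157, 190)


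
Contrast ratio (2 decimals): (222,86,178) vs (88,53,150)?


Linearize each sRGB channel c=v/255: c/12.92 if c ≤ 0.04045 else ((c+0.055)/1.055)^2.4
L = 0.2126×R_lin + 0.7152×G_lin + 0.0722×B_lin
Color 1 (222,86,178):
  R=222: 222/255≈0.8706 > 0.04045 → ((0.8706+0.055)/1.055)^2.4 ≈ 0.73046
  G=86: 86/255≈0.3373 > 0.04045 → ((0.3373+0.055)/1.055)^2.4 ≈ 0.09306
  B=178: 178/255≈0.6980 > 0.04045 → ((0.6980+0.055)/1.055)^2.4 ≈ 0.44520
  L1 = 0.2126×0.73046 + 0.7152×0.09306 + 0.0722×0.44520 ≈ 0.25400
Color 2 (88,53,150):
  R=88: 88/255≈0.3451 > 0.04045 → ((0.3451+0.055)/1.055)^2.4 ≈ 0.09759
  G=53: 53/255≈0.2078 > 0.04045 → ((0.2078+0.055)/1.055)^2.4 ≈ 0.03560
  B=150: 150/255≈0.5882 > 0.04045 → ((0.5882+0.055)/1.055)^2.4 ≈ 0.30499
  L2 = 0.2126×0.09759 + 0.7152×0.03560 + 0.0722×0.30499 ≈ 0.06823
Lighter = 0.25400, Darker = 0.06823
Ratio = (L_lighter + 0.05) / (L_darker + 0.05)
Ratio = (0.25400 + 0.05) / (0.06823 + 0.05) = 0.30400 / 0.11823 ≈ 2.5712
Ratio ≈ 2.57:1


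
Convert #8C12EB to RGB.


8C → 140 (R)
12 → 18 (G)
EB → 235 (B)
= RGB(140, 18, 235)


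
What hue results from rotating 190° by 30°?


New hue = (H + rotation) mod 360
New hue = (190 + 30) mod 360
= 220 mod 360
= 220°


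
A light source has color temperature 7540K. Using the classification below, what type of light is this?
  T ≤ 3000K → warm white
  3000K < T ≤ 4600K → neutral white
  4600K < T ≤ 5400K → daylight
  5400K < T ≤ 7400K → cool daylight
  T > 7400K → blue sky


Temperature: 7540K
7540K > 7400K → blue sky
Classification: blue sky


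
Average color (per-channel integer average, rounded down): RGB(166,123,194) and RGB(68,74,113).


Midpoint: each channel = ⌊(C₁+C₂)/2⌋
R: ⌊(166+68)/2⌋ = 117
G: ⌊(123+74)/2⌋ = 98
B: ⌊(194+113)/2⌋ = 153
= RGB(117, 98, 153)


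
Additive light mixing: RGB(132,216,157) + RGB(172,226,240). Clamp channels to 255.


Additive: each channel = min(255, C₁+C₂)
R: 132+172 = 304 → 255
G: 216+226 = 442 → 255
B: 157+240 = 397 → 255
= RGB(255, 255, 255)


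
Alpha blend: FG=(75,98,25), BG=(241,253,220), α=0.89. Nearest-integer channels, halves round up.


C = α×F + (1-α)×B, with 1-α = 0.11
R: 0.89×75 + 0.11×241 = 66.75 + 26.51 = 93.26 → 93
G: 0.89×98 + 0.11×253 = 87.22 + 27.83 = 115.05 → 115
B: 0.89×25 + 0.11×220 = 22.25 + 24.20 = 46.45 → 46
= RGB(93, 115, 46)


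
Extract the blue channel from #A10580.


Color: #A10580
R = A1 = 161
G = 05 = 5
B = 80 = 128
Blue = 128


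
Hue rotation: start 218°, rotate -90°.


New hue = (H + rotation) mod 360
New hue = (218 -90) mod 360
= 128 mod 360
= 128°


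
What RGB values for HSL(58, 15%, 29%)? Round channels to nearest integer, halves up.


H=58°, S=0.15, L=0.29
C = (1-|2L-1|)×S = (1-|-0.42|)×0.15 = 0.087
H' = H/60 = 58/60 ≈ 0.9667; X = C×(1-|H' mod 2 - 1|) = 0.0841
m = L - C/2 = 0.29 - 0.0435 = 0.2465
Sector ⌊H'⌋ = 0 → (R',G',B') = (0.087, 0.0841, 0.0)
RGB = ((R'+m)×255, (G'+m)×255, (B'+m)×255) = (85.0425, 84.303, 62.8575)
Round half up → RGB(85, 84, 63)


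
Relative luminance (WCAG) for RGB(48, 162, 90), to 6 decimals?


Linearize each channel (sRGB transfer function): c = v/255; c_lin = c/12.92 if c ≤ 0.04045, else ((c+0.055)/1.055)^2.4
  R: 48/255 ≈ 0.188235 > 0.04045 → ((0.188235+0.055)/1.055)^2.4 ≈ 0.029557
  G: 162/255 ≈ 0.635294 > 0.04045 → ((0.635294+0.055)/1.055)^2.4 ≈ 0.361307
  B: 90/255 ≈ 0.352941 > 0.04045 → ((0.352941+0.055)/1.055)^2.4 ≈ 0.102242
R_lin = 0.029557, G_lin = 0.361307, B_lin = 0.102242
L = 0.2126×R + 0.7152×G + 0.0722×B
L = 0.2126×0.029557 + 0.7152×0.361307 + 0.0722×0.102242
L ≈ 0.272072


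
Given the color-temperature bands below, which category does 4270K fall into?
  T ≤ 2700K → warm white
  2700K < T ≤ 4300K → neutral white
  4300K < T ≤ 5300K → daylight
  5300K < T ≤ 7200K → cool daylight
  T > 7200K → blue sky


Temperature: 4270K
2700K < 4270K ≤ 4300K → neutral white
Classification: neutral white


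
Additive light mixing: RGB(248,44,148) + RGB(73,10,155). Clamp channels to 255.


Additive: each channel = min(255, C₁+C₂)
R: 248+73 = 321 → 255
G: 44+10 = 54 → 54
B: 148+155 = 303 → 255
= RGB(255, 54, 255)


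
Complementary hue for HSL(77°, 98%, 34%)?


Complement = opposite side of color wheel = hue + 180°
H' = (77 + 180) mod 360 = 257°
S and L unchanged.
= HSL(257°, 98%, 34%)


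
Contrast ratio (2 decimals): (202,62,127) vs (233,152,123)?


Linearize each sRGB channel c=v/255: c/12.92 if c ≤ 0.04045 else ((c+0.055)/1.055)^2.4
L = 0.2126×R_lin + 0.7152×G_lin + 0.0722×B_lin
Color 1 (202,62,127):
  R=202: 202/255≈0.7922 > 0.04045 → ((0.7922+0.055)/1.055)^2.4 ≈ 0.59062
  G=62: 62/255≈0.2431 > 0.04045 → ((0.2431+0.055)/1.055)^2.4 ≈ 0.04817
  B=127: 127/255≈0.4980 > 0.04045 → ((0.4980+0.055)/1.055)^2.4 ≈ 0.21223
  L1 = 0.2126×0.59062 + 0.7152×0.04817 + 0.0722×0.21223 ≈ 0.17534
Color 2 (233,152,123):
  R=233: 233/255≈0.9137 > 0.04045 → ((0.9137+0.055)/1.055)^2.4 ≈ 0.81485
  G=152: 152/255≈0.5961 > 0.04045 → ((0.5961+0.055)/1.055)^2.4 ≈ 0.31399
  B=123: 123/255≈0.4824 > 0.04045 → ((0.4824+0.055)/1.055)^2.4 ≈ 0.19807
  L2 = 0.2126×0.81485 + 0.7152×0.31399 + 0.0722×0.19807 ≈ 0.41210
Lighter = 0.41210, Darker = 0.17534
Ratio = (L_lighter + 0.05) / (L_darker + 0.05)
Ratio = (0.41210 + 0.05) / (0.17534 + 0.05) = 0.46210 / 0.22534 ≈ 2.0507
Ratio ≈ 2.05:1


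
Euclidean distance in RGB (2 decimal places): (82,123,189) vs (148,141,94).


d = √[(R₁-R₂)² + (G₁-G₂)² + (B₁-B₂)²]
d = √[(82-148)² + (123-141)² + (189-94)²]
d = √[4356 + 324 + 9025]
d = √13705
d ≈ 117.07


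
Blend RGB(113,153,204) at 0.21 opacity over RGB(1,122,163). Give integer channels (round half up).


C = α×F + (1-α)×B, with 1-α = 0.79
R: 0.21×113 + 0.79×1 = 23.73 + 0.79 = 24.52 → 25
G: 0.21×153 + 0.79×122 = 32.13 + 96.38 = 128.51 → 129
B: 0.21×204 + 0.79×163 = 42.84 + 128.77 = 171.61 → 172
= RGB(25, 129, 172)


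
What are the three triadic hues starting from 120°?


Triadic: equally spaced at 120° intervals
H1 = 120°
H2 = (120 + 120) mod 360 = 240°
H3 = (120 + 240) mod 360 = 0°
Triadic = 120°, 240°, 0°


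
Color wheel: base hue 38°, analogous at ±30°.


Base hue: 38°
Left analog: (38 - 30) mod 360 = 8°
Right analog: (38 + 30) mod 360 = 68°
Analogous hues = 8° and 68°


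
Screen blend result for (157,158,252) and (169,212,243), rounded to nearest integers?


Screen: C = 255 - (255-A)×(255-B)/255, rounded to nearest integer
R: 255 - (255-157)×(255-169)/255 = 255 - 8428/255 ≈ 255 - 33.051 = 221.949 → 222
G: 255 - (255-158)×(255-212)/255 = 255 - 4171/255 ≈ 255 - 16.357 = 238.643 → 239
B: 255 - (255-252)×(255-243)/255 = 255 - 36/255 ≈ 255 - 0.141 = 254.859 → 255
= RGB(222, 239, 255)


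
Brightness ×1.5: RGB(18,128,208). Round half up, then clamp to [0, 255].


Multiply each channel by 1.5, round half up, clamp to [0, 255]
R: 18×1.5 = 27
G: 128×1.5 = 192
B: 208×1.5 = 312 → clamp → 255
= RGB(27, 192, 255)


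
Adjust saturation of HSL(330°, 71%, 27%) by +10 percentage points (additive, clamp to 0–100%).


Original S = 71%
Adjustment = +10 percentage points
New S = 71 + (10) = 81
Clamp to [0, 100] → 81
= HSL(330°, 81%, 27%)


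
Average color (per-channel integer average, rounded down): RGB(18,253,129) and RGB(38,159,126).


Midpoint: each channel = ⌊(C₁+C₂)/2⌋
R: ⌊(18+38)/2⌋ = 28
G: ⌊(253+159)/2⌋ = 206
B: ⌊(129+126)/2⌋ = 127
= RGB(28, 206, 127)


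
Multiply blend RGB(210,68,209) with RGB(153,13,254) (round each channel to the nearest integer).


Multiply: C = A×B/255, rounded to nearest integer
R: 210×153/255 = 32130/255 ≈ 126.000 → 126
G: 68×13/255 = 884/255 ≈ 3.467 → 3
B: 209×254/255 = 53086/255 ≈ 208.180 → 208
= RGB(126, 3, 208)


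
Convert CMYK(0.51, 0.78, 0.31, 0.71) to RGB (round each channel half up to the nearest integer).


R = 255 × (1-C) × (1-K) = 255 × 0.49 × 0.29 = 36.2355 → 36
G = 255 × (1-M) × (1-K) = 255 × 0.22 × 0.29 = 16.269 → 16
B = 255 × (1-Y) × (1-K) = 255 × 0.69 × 0.29 = 51.0255 → 51
= RGB(36, 16, 51)


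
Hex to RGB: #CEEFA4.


CE → 206 (R)
EF → 239 (G)
A4 → 164 (B)
= RGB(206, 239, 164)


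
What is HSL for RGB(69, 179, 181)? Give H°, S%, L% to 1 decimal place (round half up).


Normalize: R'=69/255≈0.2706, G'=179/255≈0.7020, B'=181/255≈0.7098
Max=181/255, Min=69/255, Δ=Max-Min=112/255
L = (Max+Min)/2 = (181+69)/510 = 250/510 = 0.49019… → L = 49.0%
L ≤ 0.5 → S = Δ/(Max+Min) = 112/(181+69) = 112/250 = 0.448 → S = 44.8%
(the 1/255 factors cancel in S and H, so raw channel differences can be used)
Max is B' → H = 60 × ((R-G)/Δ + 4) = 60 × ((69-179)/112 + 4)
  -110/112 + 4 = -0.9821… + 4 = 3.0178…
  H = 60 × 3.0178… = 181.071…° → H = 181.1°
= HSL(181.1°, 44.8%, 49.0%)


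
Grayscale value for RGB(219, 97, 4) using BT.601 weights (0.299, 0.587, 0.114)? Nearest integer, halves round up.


Gray = 0.299×R + 0.587×G + 0.114×B
Gray = 0.299×219 + 0.587×97 + 0.114×4
Gray = 65.481 + 56.939 + 0.456
Gray = 122.876 → round half up → 123
Gray = 123


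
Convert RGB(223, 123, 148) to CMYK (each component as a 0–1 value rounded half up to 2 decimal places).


R'=223/255≈0.8745, G'=123/255≈0.4824, B'=148/255≈0.5804
K = 1 - max(R',G',B') = 1 - 223/255 = 32/255 = 0.12549… → 0.13
(1-R'-K)/(1-K) simplifies to (max-R)/max with max = 223:
C = (223-223)/223 = 0/223 = 0 → 0.00
M = (223-123)/223 = 100/223 = 0.44843… → 0.45
Y = (223-148)/223 = 75/223 = 0.33632… → 0.34
= CMYK(0.00, 0.45, 0.34, 0.13)
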